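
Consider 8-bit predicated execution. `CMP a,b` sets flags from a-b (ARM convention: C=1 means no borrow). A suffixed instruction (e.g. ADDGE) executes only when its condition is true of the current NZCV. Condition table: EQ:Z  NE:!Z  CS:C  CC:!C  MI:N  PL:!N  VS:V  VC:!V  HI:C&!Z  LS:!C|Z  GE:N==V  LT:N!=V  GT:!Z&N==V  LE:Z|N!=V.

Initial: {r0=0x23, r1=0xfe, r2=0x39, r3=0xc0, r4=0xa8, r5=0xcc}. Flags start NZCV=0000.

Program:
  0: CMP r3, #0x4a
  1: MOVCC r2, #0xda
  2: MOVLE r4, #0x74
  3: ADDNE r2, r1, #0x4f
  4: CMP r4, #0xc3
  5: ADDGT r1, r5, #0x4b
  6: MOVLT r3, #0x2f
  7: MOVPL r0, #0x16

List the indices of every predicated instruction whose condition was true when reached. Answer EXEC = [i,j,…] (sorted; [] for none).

EXEC = [2,3,5]

0: ✓ CMP  NZCV=0011
1: · MOVCC
2: ✓ MOVLE  r4←0x74
3: ✓ ADDNE  r2←0x4d
4: ✓ CMP  NZCV=1001
5: ✓ ADDGT  r1←0x17
6: · MOVLT
7: · MOVPL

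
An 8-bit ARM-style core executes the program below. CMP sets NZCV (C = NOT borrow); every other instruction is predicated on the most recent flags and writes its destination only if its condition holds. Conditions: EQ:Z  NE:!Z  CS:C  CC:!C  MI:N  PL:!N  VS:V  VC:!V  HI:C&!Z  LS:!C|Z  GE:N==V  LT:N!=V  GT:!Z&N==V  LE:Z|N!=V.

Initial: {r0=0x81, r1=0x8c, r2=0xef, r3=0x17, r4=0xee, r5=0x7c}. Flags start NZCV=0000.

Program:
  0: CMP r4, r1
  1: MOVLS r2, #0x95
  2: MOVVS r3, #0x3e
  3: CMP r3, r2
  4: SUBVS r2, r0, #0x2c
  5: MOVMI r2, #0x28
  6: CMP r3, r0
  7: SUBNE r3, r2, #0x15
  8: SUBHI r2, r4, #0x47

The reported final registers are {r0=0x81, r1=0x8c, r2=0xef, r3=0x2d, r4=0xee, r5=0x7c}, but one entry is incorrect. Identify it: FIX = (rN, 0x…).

FIX = (r3, 0xda)

[0] flags=0010 → (cmp)
[1] flags=0010 LS?F → skip
[2] flags=0010 VS?F → skip
[3] flags=0000 → (cmp)
[4] flags=0000 VS?F → skip
[5] flags=0000 MI?F → skip
[6] flags=1001 → (cmp)
[7] flags=1001 NE?T → r3=0xda
[8] flags=1001 HI?F → skip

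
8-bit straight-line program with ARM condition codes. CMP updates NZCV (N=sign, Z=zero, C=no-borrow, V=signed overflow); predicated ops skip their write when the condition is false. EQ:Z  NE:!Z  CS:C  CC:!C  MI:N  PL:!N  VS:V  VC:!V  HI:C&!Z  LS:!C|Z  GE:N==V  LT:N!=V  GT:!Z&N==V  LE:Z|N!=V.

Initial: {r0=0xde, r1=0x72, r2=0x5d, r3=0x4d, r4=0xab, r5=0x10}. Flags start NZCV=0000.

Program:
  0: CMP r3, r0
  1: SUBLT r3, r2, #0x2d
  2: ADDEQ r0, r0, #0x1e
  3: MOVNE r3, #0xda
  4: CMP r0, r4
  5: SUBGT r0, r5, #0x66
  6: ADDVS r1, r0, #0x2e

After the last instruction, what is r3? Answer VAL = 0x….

VAL = 0xda

0: ✓ CMP  NZCV=0000
1: · SUBLT
2: · ADDEQ
3: ✓ MOVNE  r3←0xda
4: ✓ CMP  NZCV=0010
5: ✓ SUBGT  r0←0xaa
6: · ADDVS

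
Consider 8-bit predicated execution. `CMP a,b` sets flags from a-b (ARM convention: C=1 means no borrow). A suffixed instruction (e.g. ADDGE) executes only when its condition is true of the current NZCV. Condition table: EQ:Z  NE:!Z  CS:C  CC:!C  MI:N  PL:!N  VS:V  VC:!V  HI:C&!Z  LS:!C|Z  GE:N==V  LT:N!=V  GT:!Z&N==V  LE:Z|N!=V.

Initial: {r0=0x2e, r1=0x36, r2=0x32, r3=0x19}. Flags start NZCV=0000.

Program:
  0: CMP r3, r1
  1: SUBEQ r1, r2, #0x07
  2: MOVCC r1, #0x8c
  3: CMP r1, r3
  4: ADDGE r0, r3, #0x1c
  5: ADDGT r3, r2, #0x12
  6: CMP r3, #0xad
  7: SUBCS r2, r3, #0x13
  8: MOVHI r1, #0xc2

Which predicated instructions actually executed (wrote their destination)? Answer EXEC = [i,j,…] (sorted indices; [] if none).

[0] flags=1000 → (cmp)
[1] flags=1000 EQ?F → skip
[2] flags=1000 CC?T → r1=0x8c
[3] flags=0011 → (cmp)
[4] flags=0011 GE?F → skip
[5] flags=0011 GT?F → skip
[6] flags=0000 → (cmp)
[7] flags=0000 CS?F → skip
[8] flags=0000 HI?F → skip

EXEC = [2]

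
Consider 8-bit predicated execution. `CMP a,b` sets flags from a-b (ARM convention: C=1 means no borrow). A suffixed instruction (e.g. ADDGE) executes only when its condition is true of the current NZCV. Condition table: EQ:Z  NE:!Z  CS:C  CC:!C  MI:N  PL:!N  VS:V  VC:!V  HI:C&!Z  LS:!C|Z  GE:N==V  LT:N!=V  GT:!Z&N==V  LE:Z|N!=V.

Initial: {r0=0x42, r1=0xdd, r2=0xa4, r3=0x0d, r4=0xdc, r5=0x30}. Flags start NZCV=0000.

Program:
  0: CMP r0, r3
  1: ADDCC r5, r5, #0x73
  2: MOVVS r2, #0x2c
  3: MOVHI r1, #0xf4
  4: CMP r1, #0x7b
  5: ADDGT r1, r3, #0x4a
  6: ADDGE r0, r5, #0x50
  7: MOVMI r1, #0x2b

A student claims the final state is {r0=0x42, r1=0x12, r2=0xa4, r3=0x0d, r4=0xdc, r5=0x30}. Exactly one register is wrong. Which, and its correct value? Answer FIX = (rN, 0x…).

[0] flags=0010 → (cmp)
[1] flags=0010 CC?F → skip
[2] flags=0010 VS?F → skip
[3] flags=0010 HI?T → r1=0xf4
[4] flags=0011 → (cmp)
[5] flags=0011 GT?F → skip
[6] flags=0011 GE?F → skip
[7] flags=0011 MI?F → skip

FIX = (r1, 0xf4)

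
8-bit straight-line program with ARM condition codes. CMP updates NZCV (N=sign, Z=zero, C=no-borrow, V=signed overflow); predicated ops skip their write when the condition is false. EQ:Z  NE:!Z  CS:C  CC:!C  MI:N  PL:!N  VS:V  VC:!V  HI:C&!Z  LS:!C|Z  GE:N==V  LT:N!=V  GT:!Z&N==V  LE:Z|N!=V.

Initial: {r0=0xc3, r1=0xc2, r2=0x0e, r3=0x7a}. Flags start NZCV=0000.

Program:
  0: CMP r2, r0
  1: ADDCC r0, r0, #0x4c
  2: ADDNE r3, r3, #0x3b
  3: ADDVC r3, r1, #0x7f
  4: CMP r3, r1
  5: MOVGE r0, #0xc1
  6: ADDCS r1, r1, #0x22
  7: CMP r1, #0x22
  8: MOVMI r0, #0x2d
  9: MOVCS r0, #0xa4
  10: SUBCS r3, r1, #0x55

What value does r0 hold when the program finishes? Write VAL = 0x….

0: ✓ CMP  NZCV=0000
1: ✓ ADDCC  r0←0x0f
2: ✓ ADDNE  r3←0xb5
3: ✓ ADDVC  r3←0x41
4: ✓ CMP  NZCV=0000
5: ✓ MOVGE  r0←0xc1
6: · ADDCS
7: ✓ CMP  NZCV=1010
8: ✓ MOVMI  r0←0x2d
9: ✓ MOVCS  r0←0xa4
10: ✓ SUBCS  r3←0x6d

VAL = 0xa4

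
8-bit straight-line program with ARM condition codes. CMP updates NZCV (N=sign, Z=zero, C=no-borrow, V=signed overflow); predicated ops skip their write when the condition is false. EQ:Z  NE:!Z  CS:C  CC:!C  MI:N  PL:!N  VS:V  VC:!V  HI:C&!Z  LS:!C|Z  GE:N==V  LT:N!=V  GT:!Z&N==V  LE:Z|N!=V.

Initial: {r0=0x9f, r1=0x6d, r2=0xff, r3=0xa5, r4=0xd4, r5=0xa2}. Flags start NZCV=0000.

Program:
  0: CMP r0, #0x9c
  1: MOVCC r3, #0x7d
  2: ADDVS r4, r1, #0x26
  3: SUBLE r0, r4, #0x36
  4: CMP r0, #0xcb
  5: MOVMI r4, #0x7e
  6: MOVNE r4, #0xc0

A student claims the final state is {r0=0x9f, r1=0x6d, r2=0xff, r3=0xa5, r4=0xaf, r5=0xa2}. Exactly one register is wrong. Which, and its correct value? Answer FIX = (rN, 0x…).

FIX = (r4, 0xc0)

0: ✓ CMP  NZCV=0010
1: · MOVCC
2: · ADDVS
3: · SUBLE
4: ✓ CMP  NZCV=1000
5: ✓ MOVMI  r4←0x7e
6: ✓ MOVNE  r4←0xc0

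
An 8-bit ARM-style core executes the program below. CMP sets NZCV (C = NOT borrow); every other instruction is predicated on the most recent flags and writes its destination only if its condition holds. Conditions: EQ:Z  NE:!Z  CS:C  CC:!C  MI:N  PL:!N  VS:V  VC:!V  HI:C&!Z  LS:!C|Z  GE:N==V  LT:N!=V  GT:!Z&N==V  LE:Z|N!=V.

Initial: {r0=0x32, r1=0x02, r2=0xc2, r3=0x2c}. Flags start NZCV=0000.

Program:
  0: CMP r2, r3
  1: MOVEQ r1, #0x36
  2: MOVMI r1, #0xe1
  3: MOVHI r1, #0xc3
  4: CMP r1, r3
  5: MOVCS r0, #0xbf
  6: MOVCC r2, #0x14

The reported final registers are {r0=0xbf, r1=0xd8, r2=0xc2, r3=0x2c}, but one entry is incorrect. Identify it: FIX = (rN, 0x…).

0: ✓ CMP  NZCV=1010
1: · MOVEQ
2: ✓ MOVMI  r1←0xe1
3: ✓ MOVHI  r1←0xc3
4: ✓ CMP  NZCV=1010
5: ✓ MOVCS  r0←0xbf
6: · MOVCC

FIX = (r1, 0xc3)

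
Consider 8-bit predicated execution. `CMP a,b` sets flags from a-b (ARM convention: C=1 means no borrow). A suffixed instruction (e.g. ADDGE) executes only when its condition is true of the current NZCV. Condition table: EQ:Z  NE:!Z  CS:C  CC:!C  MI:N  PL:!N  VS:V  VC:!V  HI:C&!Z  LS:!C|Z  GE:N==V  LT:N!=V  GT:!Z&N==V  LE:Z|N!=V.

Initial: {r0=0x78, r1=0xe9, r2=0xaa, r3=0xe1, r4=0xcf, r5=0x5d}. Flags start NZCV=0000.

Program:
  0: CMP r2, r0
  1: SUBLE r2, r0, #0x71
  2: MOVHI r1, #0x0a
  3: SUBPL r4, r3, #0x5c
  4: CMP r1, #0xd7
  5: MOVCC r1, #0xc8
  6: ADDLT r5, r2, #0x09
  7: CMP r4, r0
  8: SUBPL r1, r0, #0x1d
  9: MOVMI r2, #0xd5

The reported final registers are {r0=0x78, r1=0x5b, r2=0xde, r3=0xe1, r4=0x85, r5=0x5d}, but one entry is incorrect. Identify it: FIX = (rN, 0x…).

[0] flags=0011 → (cmp)
[1] flags=0011 LE?T → r2=0x07
[2] flags=0011 HI?T → r1=0x0a
[3] flags=0011 PL?T → r4=0x85
[4] flags=0000 → (cmp)
[5] flags=0000 CC?T → r1=0xc8
[6] flags=0000 LT?F → skip
[7] flags=0011 → (cmp)
[8] flags=0011 PL?T → r1=0x5b
[9] flags=0011 MI?F → skip

FIX = (r2, 0x07)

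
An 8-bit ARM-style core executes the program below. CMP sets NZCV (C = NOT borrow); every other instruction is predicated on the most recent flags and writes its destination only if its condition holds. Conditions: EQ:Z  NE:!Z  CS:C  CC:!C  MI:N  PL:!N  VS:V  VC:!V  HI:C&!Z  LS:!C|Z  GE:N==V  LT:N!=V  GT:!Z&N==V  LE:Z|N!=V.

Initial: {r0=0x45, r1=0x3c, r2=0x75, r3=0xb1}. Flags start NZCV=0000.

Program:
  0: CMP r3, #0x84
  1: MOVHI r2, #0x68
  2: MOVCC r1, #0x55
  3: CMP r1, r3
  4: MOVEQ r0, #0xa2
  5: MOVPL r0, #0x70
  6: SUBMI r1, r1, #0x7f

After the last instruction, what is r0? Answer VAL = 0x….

VAL = 0x45

0: ✓ CMP  NZCV=0010
1: ✓ MOVHI  r2←0x68
2: · MOVCC
3: ✓ CMP  NZCV=1001
4: · MOVEQ
5: · MOVPL
6: ✓ SUBMI  r1←0xbd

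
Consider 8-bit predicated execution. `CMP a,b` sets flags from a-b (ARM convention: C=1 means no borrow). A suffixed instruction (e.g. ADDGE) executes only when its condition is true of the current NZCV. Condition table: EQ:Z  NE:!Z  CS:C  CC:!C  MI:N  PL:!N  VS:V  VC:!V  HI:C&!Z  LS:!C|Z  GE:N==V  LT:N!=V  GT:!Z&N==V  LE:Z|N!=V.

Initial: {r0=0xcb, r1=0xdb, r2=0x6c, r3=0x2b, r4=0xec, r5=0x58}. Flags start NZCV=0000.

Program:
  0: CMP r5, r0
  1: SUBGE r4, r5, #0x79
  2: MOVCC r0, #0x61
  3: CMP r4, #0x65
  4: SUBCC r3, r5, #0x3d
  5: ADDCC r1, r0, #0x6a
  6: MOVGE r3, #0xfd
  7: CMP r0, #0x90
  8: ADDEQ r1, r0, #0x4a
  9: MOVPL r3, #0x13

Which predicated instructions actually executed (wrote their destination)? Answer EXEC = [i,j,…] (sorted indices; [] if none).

0: ✓ CMP  NZCV=1001
1: ✓ SUBGE  r4←0xdf
2: ✓ MOVCC  r0←0x61
3: ✓ CMP  NZCV=0011
4: · SUBCC
5: · ADDCC
6: · MOVGE
7: ✓ CMP  NZCV=1001
8: · ADDEQ
9: · MOVPL

EXEC = [1,2]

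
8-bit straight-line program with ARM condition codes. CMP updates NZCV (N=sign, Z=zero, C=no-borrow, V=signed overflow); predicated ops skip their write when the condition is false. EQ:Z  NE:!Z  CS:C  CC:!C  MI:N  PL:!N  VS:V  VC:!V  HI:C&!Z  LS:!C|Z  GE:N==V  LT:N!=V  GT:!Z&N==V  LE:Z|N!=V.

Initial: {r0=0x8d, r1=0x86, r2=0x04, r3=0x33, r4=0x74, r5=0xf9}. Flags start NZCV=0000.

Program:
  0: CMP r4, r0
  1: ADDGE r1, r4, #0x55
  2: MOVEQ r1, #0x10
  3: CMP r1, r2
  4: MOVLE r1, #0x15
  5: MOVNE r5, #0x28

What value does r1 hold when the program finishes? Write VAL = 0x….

0: ✓ CMP  NZCV=1001
1: ✓ ADDGE  r1←0xc9
2: · MOVEQ
3: ✓ CMP  NZCV=1010
4: ✓ MOVLE  r1←0x15
5: ✓ MOVNE  r5←0x28

VAL = 0x15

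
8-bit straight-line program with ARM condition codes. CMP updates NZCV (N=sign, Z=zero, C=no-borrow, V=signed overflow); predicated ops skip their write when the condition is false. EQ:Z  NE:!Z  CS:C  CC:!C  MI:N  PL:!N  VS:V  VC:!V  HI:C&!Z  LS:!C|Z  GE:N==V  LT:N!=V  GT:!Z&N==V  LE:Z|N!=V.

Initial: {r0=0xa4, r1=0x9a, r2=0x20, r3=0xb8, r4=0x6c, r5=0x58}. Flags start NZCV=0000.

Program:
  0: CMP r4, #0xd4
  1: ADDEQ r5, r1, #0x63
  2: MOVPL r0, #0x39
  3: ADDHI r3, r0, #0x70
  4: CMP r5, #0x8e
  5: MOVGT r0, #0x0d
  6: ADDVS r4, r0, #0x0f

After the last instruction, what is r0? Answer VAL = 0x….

[0] flags=1001 → (cmp)
[1] flags=1001 EQ?F → skip
[2] flags=1001 PL?F → skip
[3] flags=1001 HI?F → skip
[4] flags=1001 → (cmp)
[5] flags=1001 GT?T → r0=0x0d
[6] flags=1001 VS?T → r4=0x1c

VAL = 0x0d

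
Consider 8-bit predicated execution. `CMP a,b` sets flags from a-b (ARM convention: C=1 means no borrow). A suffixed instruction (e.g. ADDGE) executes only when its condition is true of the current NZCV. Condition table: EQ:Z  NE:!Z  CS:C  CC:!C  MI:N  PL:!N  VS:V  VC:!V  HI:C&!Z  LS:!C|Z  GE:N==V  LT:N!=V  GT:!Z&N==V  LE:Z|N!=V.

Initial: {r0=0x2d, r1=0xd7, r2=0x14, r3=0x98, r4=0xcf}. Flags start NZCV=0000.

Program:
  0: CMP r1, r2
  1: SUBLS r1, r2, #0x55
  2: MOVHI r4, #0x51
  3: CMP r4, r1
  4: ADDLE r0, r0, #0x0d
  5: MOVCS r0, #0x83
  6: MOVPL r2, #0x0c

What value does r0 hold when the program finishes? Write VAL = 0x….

[0] flags=1010 → (cmp)
[1] flags=1010 LS?F → skip
[2] flags=1010 HI?T → r4=0x51
[3] flags=0000 → (cmp)
[4] flags=0000 LE?F → skip
[5] flags=0000 CS?F → skip
[6] flags=0000 PL?T → r2=0x0c

VAL = 0x2d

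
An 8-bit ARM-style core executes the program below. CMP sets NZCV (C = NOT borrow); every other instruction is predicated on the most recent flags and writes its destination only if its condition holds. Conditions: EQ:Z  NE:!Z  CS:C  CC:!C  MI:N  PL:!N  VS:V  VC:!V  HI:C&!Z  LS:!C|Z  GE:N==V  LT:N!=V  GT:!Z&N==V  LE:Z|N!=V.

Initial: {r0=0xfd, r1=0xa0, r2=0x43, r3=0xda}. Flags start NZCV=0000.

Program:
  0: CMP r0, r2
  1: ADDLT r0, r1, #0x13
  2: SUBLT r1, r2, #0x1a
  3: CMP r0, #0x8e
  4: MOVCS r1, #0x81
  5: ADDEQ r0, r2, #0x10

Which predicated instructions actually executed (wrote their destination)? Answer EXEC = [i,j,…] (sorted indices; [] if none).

EXEC = [1,2,4]

0: ✓ CMP  NZCV=1010
1: ✓ ADDLT  r0←0xb3
2: ✓ SUBLT  r1←0x29
3: ✓ CMP  NZCV=0010
4: ✓ MOVCS  r1←0x81
5: · ADDEQ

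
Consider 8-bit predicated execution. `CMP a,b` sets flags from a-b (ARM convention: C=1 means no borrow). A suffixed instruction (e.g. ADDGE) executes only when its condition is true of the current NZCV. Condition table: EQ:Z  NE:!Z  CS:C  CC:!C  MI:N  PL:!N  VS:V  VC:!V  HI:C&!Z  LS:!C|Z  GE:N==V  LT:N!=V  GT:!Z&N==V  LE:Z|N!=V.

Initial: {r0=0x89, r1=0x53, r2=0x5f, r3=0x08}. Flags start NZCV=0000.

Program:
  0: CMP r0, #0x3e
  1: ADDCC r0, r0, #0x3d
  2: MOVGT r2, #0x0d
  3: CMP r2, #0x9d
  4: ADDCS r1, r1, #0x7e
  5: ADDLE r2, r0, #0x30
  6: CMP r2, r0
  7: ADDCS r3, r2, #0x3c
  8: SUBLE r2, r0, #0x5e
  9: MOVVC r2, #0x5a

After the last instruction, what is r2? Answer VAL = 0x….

[0] flags=0011 → (cmp)
[1] flags=0011 CC?F → skip
[2] flags=0011 GT?F → skip
[3] flags=1001 → (cmp)
[4] flags=1001 CS?F → skip
[5] flags=1001 LE?F → skip
[6] flags=1001 → (cmp)
[7] flags=1001 CS?F → skip
[8] flags=1001 LE?F → skip
[9] flags=1001 VC?F → skip

VAL = 0x5f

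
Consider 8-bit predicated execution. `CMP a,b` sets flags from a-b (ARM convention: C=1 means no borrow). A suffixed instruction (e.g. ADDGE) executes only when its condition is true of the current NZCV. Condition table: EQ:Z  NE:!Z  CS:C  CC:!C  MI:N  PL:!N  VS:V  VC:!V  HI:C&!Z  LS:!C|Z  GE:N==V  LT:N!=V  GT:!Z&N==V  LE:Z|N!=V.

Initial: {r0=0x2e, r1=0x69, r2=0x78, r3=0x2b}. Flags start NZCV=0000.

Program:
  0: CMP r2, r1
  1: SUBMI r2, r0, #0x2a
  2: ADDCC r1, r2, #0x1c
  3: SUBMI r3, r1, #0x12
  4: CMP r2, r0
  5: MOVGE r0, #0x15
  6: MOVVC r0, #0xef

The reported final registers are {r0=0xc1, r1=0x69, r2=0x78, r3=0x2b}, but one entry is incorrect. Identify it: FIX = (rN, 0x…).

0: ✓ CMP  NZCV=0010
1: · SUBMI
2: · ADDCC
3: · SUBMI
4: ✓ CMP  NZCV=0010
5: ✓ MOVGE  r0←0x15
6: ✓ MOVVC  r0←0xef

FIX = (r0, 0xef)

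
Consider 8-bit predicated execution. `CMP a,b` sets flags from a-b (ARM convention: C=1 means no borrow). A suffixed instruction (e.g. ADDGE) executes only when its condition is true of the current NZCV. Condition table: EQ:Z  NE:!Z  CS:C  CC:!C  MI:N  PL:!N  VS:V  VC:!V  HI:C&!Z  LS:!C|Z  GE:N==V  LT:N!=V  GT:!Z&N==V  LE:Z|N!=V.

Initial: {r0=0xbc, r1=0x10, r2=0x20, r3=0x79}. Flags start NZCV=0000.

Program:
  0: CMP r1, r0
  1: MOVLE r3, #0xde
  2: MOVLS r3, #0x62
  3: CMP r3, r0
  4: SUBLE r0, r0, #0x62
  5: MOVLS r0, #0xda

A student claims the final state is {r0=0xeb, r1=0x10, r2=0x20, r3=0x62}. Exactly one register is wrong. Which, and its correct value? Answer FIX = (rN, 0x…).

FIX = (r0, 0xda)

[0] flags=0000 → (cmp)
[1] flags=0000 LE?F → skip
[2] flags=0000 LS?T → r3=0x62
[3] flags=1001 → (cmp)
[4] flags=1001 LE?F → skip
[5] flags=1001 LS?T → r0=0xda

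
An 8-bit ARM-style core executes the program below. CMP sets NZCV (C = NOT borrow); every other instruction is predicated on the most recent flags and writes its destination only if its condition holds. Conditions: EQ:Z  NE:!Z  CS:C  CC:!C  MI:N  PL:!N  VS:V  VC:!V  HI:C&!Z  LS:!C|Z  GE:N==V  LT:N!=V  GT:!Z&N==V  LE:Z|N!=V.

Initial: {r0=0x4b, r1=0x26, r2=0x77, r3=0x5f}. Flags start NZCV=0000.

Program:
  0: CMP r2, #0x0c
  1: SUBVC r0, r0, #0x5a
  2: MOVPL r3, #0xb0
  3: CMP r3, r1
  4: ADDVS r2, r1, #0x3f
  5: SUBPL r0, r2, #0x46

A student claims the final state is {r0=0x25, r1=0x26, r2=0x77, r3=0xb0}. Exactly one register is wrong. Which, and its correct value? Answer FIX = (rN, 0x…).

[0] flags=0010 → (cmp)
[1] flags=0010 VC?T → r0=0xf1
[2] flags=0010 PL?T → r3=0xb0
[3] flags=1010 → (cmp)
[4] flags=1010 VS?F → skip
[5] flags=1010 PL?F → skip

FIX = (r0, 0xf1)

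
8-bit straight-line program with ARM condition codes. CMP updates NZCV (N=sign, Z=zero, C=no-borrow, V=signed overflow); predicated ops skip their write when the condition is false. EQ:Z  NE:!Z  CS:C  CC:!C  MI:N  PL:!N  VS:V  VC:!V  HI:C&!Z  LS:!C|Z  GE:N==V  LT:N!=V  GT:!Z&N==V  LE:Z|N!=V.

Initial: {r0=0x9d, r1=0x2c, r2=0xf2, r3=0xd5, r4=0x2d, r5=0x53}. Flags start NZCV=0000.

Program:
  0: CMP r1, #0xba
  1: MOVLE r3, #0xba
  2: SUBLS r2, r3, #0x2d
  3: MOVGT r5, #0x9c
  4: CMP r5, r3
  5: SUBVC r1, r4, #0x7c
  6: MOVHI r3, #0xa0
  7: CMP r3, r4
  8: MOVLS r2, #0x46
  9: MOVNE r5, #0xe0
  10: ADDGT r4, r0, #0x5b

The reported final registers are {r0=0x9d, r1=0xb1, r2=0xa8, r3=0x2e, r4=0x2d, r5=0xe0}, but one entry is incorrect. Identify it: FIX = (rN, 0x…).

FIX = (r3, 0xd5)

[0] flags=0000 → (cmp)
[1] flags=0000 LE?F → skip
[2] flags=0000 LS?T → r2=0xa8
[3] flags=0000 GT?T → r5=0x9c
[4] flags=1000 → (cmp)
[5] flags=1000 VC?T → r1=0xb1
[6] flags=1000 HI?F → skip
[7] flags=1010 → (cmp)
[8] flags=1010 LS?F → skip
[9] flags=1010 NE?T → r5=0xe0
[10] flags=1010 GT?F → skip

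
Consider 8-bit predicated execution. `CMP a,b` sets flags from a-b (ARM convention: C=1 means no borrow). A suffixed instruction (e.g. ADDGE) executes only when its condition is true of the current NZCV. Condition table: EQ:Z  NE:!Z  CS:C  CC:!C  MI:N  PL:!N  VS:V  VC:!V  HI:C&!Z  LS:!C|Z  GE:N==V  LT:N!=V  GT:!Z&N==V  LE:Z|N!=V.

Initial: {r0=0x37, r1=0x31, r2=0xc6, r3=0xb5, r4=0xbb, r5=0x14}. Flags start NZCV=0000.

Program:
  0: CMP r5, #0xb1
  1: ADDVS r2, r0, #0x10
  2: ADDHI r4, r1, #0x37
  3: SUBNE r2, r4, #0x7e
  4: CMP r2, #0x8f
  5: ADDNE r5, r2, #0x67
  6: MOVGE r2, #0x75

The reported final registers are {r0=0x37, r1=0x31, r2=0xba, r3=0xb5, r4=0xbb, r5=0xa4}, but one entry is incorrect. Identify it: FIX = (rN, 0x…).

[0] flags=0000 → (cmp)
[1] flags=0000 VS?F → skip
[2] flags=0000 HI?F → skip
[3] flags=0000 NE?T → r2=0x3d
[4] flags=1001 → (cmp)
[5] flags=1001 NE?T → r5=0xa4
[6] flags=1001 GE?T → r2=0x75

FIX = (r2, 0x75)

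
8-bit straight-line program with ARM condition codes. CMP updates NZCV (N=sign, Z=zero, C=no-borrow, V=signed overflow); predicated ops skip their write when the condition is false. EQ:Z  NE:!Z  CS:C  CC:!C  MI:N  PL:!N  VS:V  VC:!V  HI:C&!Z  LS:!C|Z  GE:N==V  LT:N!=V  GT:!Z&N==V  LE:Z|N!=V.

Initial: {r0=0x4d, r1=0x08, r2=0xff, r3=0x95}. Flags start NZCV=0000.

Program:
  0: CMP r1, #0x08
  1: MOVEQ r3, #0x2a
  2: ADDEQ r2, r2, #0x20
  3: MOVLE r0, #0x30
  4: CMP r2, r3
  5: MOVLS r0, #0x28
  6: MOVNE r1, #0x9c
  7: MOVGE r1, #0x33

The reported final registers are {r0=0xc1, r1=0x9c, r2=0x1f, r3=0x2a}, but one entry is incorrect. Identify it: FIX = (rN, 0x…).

0: ✓ CMP  NZCV=0110
1: ✓ MOVEQ  r3←0x2a
2: ✓ ADDEQ  r2←0x1f
3: ✓ MOVLE  r0←0x30
4: ✓ CMP  NZCV=1000
5: ✓ MOVLS  r0←0x28
6: ✓ MOVNE  r1←0x9c
7: · MOVGE

FIX = (r0, 0x28)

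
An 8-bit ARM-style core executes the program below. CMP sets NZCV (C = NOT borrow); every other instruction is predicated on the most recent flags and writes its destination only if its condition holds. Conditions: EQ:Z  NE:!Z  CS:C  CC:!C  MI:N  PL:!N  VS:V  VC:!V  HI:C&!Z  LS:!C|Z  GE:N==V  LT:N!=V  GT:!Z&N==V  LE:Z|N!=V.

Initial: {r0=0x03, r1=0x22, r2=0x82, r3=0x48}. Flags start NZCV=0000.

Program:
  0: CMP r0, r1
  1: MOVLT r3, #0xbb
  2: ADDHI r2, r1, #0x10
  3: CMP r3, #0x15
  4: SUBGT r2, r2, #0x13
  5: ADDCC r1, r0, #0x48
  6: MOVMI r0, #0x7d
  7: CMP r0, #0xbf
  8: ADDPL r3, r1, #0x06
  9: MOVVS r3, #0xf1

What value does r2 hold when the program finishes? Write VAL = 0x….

VAL = 0x82

[0] flags=1000 → (cmp)
[1] flags=1000 LT?T → r3=0xbb
[2] flags=1000 HI?F → skip
[3] flags=1010 → (cmp)
[4] flags=1010 GT?F → skip
[5] flags=1010 CC?F → skip
[6] flags=1010 MI?T → r0=0x7d
[7] flags=1001 → (cmp)
[8] flags=1001 PL?F → skip
[9] flags=1001 VS?T → r3=0xf1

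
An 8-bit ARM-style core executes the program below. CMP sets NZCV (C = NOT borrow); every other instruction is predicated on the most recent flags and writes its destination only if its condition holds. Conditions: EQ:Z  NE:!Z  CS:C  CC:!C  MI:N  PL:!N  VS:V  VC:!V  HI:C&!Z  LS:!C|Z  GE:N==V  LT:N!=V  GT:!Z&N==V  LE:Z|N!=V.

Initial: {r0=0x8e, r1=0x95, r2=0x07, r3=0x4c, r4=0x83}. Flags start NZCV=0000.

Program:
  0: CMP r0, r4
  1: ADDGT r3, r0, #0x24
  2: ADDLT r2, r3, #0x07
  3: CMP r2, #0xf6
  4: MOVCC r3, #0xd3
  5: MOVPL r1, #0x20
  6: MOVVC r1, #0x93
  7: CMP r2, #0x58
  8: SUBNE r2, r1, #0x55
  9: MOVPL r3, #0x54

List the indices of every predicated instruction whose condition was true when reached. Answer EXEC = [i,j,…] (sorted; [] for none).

EXEC = [1,4,5,6,8]

[0] flags=0010 → (cmp)
[1] flags=0010 GT?T → r3=0xb2
[2] flags=0010 LT?F → skip
[3] flags=0000 → (cmp)
[4] flags=0000 CC?T → r3=0xd3
[5] flags=0000 PL?T → r1=0x20
[6] flags=0000 VC?T → r1=0x93
[7] flags=1000 → (cmp)
[8] flags=1000 NE?T → r2=0x3e
[9] flags=1000 PL?F → skip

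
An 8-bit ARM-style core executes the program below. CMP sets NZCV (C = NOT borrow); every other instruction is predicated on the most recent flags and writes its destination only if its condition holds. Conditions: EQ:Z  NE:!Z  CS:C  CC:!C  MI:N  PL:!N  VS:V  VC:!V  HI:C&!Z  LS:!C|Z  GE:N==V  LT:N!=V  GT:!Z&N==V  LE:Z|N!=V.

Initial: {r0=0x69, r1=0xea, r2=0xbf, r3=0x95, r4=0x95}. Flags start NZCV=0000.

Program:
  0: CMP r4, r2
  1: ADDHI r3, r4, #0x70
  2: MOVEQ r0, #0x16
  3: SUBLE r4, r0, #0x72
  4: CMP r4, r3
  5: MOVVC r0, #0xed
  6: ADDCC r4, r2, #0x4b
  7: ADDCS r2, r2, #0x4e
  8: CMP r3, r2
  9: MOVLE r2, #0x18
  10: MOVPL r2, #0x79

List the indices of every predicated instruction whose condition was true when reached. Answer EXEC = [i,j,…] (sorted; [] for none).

0: ✓ CMP  NZCV=1000
1: · ADDHI
2: · MOVEQ
3: ✓ SUBLE  r4←0xf7
4: ✓ CMP  NZCV=0010
5: ✓ MOVVC  r0←0xed
6: · ADDCC
7: ✓ ADDCS  r2←0x0d
8: ✓ CMP  NZCV=1010
9: ✓ MOVLE  r2←0x18
10: · MOVPL

EXEC = [3,5,7,9]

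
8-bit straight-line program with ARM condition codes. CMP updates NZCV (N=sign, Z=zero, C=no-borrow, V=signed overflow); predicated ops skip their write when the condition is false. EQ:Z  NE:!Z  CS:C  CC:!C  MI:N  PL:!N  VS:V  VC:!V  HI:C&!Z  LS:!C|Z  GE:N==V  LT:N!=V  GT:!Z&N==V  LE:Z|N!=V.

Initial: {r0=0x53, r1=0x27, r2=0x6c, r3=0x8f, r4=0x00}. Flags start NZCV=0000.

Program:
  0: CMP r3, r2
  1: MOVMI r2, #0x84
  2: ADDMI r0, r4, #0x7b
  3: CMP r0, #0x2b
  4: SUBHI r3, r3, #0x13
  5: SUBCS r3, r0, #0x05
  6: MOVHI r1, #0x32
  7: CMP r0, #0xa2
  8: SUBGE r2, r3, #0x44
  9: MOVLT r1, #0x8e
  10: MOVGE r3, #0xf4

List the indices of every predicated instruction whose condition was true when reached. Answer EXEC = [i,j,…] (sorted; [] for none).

EXEC = [4,5,6,8,10]

[0] flags=0011 → (cmp)
[1] flags=0011 MI?F → skip
[2] flags=0011 MI?F → skip
[3] flags=0010 → (cmp)
[4] flags=0010 HI?T → r3=0x7c
[5] flags=0010 CS?T → r3=0x4e
[6] flags=0010 HI?T → r1=0x32
[7] flags=1001 → (cmp)
[8] flags=1001 GE?T → r2=0x0a
[9] flags=1001 LT?F → skip
[10] flags=1001 GE?T → r3=0xf4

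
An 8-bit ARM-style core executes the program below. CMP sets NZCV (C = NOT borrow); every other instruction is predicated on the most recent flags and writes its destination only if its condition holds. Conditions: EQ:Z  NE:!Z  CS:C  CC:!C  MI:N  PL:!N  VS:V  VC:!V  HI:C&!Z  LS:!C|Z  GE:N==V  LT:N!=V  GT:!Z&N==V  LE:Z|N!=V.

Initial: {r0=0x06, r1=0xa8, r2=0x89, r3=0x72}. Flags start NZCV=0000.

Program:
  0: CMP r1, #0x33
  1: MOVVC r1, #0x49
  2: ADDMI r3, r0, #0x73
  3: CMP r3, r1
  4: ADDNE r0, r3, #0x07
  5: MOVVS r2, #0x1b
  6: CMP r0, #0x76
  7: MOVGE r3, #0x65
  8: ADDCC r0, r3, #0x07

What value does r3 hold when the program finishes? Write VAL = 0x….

VAL = 0x65

[0] flags=0011 → (cmp)
[1] flags=0011 VC?F → skip
[2] flags=0011 MI?F → skip
[3] flags=1001 → (cmp)
[4] flags=1001 NE?T → r0=0x79
[5] flags=1001 VS?T → r2=0x1b
[6] flags=0010 → (cmp)
[7] flags=0010 GE?T → r3=0x65
[8] flags=0010 CC?F → skip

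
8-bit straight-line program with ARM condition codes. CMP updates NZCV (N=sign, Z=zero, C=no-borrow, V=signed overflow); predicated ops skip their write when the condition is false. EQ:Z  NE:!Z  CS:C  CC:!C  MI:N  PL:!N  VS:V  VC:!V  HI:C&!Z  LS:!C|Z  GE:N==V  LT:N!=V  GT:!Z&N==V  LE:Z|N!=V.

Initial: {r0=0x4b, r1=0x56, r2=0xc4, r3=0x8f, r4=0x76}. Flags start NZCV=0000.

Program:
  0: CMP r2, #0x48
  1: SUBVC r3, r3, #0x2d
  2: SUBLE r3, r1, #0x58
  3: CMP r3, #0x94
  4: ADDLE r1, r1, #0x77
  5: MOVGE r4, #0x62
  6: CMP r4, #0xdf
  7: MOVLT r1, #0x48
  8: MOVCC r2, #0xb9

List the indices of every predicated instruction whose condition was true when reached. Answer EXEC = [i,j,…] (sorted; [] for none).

EXEC = [2,5,8]

[0] flags=0011 → (cmp)
[1] flags=0011 VC?F → skip
[2] flags=0011 LE?T → r3=0xfe
[3] flags=0010 → (cmp)
[4] flags=0010 LE?F → skip
[5] flags=0010 GE?T → r4=0x62
[6] flags=1001 → (cmp)
[7] flags=1001 LT?F → skip
[8] flags=1001 CC?T → r2=0xb9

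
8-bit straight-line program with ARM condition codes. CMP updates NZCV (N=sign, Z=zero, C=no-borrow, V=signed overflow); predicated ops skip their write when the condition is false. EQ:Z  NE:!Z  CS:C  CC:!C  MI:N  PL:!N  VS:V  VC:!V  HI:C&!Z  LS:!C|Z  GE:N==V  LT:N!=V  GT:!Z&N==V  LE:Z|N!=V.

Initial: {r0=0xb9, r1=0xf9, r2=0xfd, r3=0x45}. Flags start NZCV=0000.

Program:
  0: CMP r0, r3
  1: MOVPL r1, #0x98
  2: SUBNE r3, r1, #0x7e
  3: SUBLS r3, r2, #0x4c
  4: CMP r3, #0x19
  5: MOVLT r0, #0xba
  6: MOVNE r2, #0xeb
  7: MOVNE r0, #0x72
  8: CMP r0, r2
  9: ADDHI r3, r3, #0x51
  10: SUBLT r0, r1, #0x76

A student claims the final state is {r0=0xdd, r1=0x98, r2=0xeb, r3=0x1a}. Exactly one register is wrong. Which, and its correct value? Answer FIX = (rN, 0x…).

[0] flags=0011 → (cmp)
[1] flags=0011 PL?T → r1=0x98
[2] flags=0011 NE?T → r3=0x1a
[3] flags=0011 LS?F → skip
[4] flags=0010 → (cmp)
[5] flags=0010 LT?F → skip
[6] flags=0010 NE?T → r2=0xeb
[7] flags=0010 NE?T → r0=0x72
[8] flags=1001 → (cmp)
[9] flags=1001 HI?F → skip
[10] flags=1001 LT?F → skip

FIX = (r0, 0x72)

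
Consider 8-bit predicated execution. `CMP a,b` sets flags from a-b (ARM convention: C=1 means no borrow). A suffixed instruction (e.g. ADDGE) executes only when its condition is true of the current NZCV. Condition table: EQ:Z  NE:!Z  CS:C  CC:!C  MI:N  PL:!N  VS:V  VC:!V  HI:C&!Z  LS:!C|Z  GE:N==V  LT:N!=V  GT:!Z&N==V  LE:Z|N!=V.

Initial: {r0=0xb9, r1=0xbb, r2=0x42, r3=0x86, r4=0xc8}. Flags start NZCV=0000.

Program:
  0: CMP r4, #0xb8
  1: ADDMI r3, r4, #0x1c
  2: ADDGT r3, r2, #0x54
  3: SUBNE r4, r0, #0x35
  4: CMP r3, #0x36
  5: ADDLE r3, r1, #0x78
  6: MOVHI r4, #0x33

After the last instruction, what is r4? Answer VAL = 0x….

VAL = 0x33

0: ✓ CMP  NZCV=0010
1: · ADDMI
2: ✓ ADDGT  r3←0x96
3: ✓ SUBNE  r4←0x84
4: ✓ CMP  NZCV=0011
5: ✓ ADDLE  r3←0x33
6: ✓ MOVHI  r4←0x33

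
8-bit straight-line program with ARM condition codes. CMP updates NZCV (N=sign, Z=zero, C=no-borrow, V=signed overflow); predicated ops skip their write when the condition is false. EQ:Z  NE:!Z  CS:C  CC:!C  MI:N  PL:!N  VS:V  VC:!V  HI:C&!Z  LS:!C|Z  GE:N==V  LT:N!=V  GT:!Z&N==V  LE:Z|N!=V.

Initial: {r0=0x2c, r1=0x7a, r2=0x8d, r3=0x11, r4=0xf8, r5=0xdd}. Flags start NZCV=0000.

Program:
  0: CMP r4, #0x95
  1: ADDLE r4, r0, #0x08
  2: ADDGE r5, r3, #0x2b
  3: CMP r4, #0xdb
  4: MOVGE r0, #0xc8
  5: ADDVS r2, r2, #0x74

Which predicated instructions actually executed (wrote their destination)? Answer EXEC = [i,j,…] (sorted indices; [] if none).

0: ✓ CMP  NZCV=0010
1: · ADDLE
2: ✓ ADDGE  r5←0x3c
3: ✓ CMP  NZCV=0010
4: ✓ MOVGE  r0←0xc8
5: · ADDVS

EXEC = [2,4]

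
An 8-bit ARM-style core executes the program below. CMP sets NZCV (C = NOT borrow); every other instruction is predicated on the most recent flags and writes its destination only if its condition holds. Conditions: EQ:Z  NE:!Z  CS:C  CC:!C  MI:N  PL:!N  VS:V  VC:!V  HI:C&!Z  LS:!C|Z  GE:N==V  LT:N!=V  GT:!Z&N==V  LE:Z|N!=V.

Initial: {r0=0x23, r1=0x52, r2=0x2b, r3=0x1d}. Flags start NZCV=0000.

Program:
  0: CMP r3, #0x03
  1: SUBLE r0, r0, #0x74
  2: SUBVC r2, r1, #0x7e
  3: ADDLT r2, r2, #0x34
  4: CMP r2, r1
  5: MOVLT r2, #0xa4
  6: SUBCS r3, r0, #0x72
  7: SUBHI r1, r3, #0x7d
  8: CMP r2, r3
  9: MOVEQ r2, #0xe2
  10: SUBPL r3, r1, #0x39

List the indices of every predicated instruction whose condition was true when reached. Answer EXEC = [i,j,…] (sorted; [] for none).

[0] flags=0010 → (cmp)
[1] flags=0010 LE?F → skip
[2] flags=0010 VC?T → r2=0xd4
[3] flags=0010 LT?F → skip
[4] flags=1010 → (cmp)
[5] flags=1010 LT?T → r2=0xa4
[6] flags=1010 CS?T → r3=0xb1
[7] flags=1010 HI?T → r1=0x34
[8] flags=1000 → (cmp)
[9] flags=1000 EQ?F → skip
[10] flags=1000 PL?F → skip

EXEC = [2,5,6,7]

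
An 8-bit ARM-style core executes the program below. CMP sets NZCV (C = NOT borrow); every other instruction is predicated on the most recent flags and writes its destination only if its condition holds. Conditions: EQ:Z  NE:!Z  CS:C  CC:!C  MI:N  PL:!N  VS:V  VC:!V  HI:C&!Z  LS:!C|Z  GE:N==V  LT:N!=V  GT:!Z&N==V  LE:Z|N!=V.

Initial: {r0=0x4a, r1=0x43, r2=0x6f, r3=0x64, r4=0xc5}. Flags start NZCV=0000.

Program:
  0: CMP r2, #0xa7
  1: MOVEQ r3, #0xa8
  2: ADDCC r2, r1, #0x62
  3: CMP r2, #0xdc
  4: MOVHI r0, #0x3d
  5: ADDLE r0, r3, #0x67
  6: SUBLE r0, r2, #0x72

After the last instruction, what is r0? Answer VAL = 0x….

VAL = 0x33

0: ✓ CMP  NZCV=1001
1: · MOVEQ
2: ✓ ADDCC  r2←0xa5
3: ✓ CMP  NZCV=1000
4: · MOVHI
5: ✓ ADDLE  r0←0xcb
6: ✓ SUBLE  r0←0x33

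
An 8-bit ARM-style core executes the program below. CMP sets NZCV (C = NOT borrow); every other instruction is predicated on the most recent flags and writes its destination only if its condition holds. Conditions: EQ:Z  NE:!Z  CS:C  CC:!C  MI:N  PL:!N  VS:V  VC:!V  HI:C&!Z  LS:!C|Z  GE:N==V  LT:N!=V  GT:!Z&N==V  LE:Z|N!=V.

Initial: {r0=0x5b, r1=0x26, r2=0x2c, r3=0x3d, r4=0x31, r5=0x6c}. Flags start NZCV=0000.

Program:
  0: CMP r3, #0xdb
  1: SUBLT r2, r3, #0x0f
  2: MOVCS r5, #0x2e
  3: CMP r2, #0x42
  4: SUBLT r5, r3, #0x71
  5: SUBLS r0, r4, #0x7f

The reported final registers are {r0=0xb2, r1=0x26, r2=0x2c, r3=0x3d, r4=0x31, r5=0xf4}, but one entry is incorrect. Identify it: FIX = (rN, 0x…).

0: ✓ CMP  NZCV=0000
1: · SUBLT
2: · MOVCS
3: ✓ CMP  NZCV=1000
4: ✓ SUBLT  r5←0xcc
5: ✓ SUBLS  r0←0xb2

FIX = (r5, 0xcc)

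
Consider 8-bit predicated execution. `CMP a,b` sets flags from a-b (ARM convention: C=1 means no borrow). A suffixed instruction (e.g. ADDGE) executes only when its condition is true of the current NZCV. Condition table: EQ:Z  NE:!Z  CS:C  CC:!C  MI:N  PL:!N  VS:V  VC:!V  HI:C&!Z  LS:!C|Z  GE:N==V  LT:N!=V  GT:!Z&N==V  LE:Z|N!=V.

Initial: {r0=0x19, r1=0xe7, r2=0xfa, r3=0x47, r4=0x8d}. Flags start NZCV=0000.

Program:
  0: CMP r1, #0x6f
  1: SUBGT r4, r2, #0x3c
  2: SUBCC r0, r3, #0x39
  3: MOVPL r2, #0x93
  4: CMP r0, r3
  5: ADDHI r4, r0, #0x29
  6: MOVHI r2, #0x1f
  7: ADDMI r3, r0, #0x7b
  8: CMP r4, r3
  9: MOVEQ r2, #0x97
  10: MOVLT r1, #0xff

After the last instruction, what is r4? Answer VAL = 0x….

VAL = 0x8d

[0] flags=0011 → (cmp)
[1] flags=0011 GT?F → skip
[2] flags=0011 CC?F → skip
[3] flags=0011 PL?T → r2=0x93
[4] flags=1000 → (cmp)
[5] flags=1000 HI?F → skip
[6] flags=1000 HI?F → skip
[7] flags=1000 MI?T → r3=0x94
[8] flags=1000 → (cmp)
[9] flags=1000 EQ?F → skip
[10] flags=1000 LT?T → r1=0xff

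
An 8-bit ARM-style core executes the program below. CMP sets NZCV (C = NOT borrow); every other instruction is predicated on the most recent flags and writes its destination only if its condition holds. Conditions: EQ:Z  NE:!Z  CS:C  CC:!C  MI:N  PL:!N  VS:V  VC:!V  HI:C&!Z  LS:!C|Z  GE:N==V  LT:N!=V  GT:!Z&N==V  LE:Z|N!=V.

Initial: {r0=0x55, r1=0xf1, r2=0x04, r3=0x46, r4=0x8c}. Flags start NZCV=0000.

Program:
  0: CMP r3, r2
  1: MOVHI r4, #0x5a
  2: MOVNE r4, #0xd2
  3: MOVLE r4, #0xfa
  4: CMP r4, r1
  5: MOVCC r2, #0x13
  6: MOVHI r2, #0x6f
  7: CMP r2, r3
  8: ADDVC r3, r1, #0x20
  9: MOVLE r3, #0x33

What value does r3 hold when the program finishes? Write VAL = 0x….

[0] flags=0010 → (cmp)
[1] flags=0010 HI?T → r4=0x5a
[2] flags=0010 NE?T → r4=0xd2
[3] flags=0010 LE?F → skip
[4] flags=1000 → (cmp)
[5] flags=1000 CC?T → r2=0x13
[6] flags=1000 HI?F → skip
[7] flags=1000 → (cmp)
[8] flags=1000 VC?T → r3=0x11
[9] flags=1000 LE?T → r3=0x33

VAL = 0x33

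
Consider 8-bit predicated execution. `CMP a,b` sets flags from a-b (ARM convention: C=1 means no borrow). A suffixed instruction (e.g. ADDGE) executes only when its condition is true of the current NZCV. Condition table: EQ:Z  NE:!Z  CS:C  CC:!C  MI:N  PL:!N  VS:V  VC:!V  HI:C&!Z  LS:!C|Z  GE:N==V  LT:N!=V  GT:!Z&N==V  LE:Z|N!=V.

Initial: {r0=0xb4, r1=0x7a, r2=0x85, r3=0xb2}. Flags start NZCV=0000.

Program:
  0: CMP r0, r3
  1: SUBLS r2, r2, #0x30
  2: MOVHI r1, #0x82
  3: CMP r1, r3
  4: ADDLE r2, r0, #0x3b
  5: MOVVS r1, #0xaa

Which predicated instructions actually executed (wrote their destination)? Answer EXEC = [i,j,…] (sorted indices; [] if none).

EXEC = [2,4]

[0] flags=0010 → (cmp)
[1] flags=0010 LS?F → skip
[2] flags=0010 HI?T → r1=0x82
[3] flags=1000 → (cmp)
[4] flags=1000 LE?T → r2=0xef
[5] flags=1000 VS?F → skip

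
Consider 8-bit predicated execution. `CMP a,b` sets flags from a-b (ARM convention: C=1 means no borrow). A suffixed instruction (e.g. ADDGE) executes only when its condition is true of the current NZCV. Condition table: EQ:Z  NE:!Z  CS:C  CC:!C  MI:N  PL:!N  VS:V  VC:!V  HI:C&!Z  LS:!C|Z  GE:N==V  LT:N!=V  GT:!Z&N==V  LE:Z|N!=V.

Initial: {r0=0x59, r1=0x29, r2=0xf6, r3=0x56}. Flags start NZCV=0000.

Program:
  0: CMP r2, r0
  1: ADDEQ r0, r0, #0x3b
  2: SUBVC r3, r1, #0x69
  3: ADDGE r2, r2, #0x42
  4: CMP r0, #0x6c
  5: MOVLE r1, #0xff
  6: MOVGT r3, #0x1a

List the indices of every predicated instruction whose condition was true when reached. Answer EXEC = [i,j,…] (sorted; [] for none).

0: ✓ CMP  NZCV=1010
1: · ADDEQ
2: ✓ SUBVC  r3←0xc0
3: · ADDGE
4: ✓ CMP  NZCV=1000
5: ✓ MOVLE  r1←0xff
6: · MOVGT

EXEC = [2,5]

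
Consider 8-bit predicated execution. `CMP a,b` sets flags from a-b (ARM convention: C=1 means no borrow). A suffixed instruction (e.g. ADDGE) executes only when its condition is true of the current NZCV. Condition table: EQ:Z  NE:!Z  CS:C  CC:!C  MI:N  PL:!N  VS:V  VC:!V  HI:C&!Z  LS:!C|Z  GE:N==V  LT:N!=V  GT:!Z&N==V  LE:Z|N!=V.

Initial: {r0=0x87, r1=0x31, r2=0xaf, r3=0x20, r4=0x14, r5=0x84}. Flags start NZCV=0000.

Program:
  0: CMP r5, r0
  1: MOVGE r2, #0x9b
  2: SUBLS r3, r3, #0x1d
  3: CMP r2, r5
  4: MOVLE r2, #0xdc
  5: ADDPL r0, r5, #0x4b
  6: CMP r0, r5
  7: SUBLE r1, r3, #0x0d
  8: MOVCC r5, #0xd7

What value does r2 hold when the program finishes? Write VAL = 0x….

VAL = 0xaf

[0] flags=1000 → (cmp)
[1] flags=1000 GE?F → skip
[2] flags=1000 LS?T → r3=0x03
[3] flags=0010 → (cmp)
[4] flags=0010 LE?F → skip
[5] flags=0010 PL?T → r0=0xcf
[6] flags=0010 → (cmp)
[7] flags=0010 LE?F → skip
[8] flags=0010 CC?F → skip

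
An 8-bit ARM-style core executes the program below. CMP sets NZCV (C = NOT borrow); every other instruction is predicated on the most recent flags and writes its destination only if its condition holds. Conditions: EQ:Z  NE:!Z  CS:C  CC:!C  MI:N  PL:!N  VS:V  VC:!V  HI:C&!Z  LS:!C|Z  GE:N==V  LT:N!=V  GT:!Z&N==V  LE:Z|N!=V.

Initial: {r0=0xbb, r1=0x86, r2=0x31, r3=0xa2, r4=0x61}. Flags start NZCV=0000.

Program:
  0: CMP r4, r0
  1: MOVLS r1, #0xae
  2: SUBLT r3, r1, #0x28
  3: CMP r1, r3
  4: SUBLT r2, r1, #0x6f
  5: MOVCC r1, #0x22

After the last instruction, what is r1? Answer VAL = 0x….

0: ✓ CMP  NZCV=1001
1: ✓ MOVLS  r1←0xae
2: · SUBLT
3: ✓ CMP  NZCV=0010
4: · SUBLT
5: · MOVCC

VAL = 0xae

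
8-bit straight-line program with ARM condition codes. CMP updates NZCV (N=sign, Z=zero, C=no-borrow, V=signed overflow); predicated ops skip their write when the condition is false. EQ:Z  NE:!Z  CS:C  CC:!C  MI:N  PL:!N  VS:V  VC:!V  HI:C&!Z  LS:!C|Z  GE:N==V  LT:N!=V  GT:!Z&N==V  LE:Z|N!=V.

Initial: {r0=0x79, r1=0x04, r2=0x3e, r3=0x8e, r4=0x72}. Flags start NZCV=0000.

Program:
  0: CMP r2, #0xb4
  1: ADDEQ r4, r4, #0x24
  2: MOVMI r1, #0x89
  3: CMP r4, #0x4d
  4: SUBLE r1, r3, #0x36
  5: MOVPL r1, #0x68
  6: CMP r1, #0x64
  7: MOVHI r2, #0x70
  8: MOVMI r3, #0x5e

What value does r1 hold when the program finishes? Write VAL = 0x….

0: ✓ CMP  NZCV=1001
1: · ADDEQ
2: ✓ MOVMI  r1←0x89
3: ✓ CMP  NZCV=0010
4: · SUBLE
5: ✓ MOVPL  r1←0x68
6: ✓ CMP  NZCV=0010
7: ✓ MOVHI  r2←0x70
8: · MOVMI

VAL = 0x68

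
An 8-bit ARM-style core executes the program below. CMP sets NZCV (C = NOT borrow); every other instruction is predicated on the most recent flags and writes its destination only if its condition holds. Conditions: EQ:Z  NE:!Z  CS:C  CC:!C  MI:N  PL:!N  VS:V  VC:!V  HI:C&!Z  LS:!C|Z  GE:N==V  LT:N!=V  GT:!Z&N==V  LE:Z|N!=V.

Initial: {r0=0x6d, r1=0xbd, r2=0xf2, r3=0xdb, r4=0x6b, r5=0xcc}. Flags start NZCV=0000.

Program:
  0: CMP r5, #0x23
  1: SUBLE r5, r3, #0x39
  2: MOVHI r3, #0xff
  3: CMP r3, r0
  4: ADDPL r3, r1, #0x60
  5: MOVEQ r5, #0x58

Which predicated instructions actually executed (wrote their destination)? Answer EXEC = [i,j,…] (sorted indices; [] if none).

0: ✓ CMP  NZCV=1010
1: ✓ SUBLE  r5←0xa2
2: ✓ MOVHI  r3←0xff
3: ✓ CMP  NZCV=1010
4: · ADDPL
5: · MOVEQ

EXEC = [1,2]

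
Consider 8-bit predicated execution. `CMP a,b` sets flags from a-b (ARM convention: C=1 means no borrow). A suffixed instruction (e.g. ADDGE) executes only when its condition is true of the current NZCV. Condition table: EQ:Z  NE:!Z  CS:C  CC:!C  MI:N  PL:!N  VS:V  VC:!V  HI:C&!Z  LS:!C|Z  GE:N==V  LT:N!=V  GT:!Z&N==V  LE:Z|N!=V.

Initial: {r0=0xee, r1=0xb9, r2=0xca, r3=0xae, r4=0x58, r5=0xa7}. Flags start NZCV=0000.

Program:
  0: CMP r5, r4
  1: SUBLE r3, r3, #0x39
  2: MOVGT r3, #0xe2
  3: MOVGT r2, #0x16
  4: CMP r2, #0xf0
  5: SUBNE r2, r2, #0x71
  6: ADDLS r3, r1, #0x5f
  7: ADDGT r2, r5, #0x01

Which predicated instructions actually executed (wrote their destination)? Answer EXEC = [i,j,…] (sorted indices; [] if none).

0: ✓ CMP  NZCV=0011
1: ✓ SUBLE  r3←0x75
2: · MOVGT
3: · MOVGT
4: ✓ CMP  NZCV=1000
5: ✓ SUBNE  r2←0x59
6: ✓ ADDLS  r3←0x18
7: · ADDGT

EXEC = [1,5,6]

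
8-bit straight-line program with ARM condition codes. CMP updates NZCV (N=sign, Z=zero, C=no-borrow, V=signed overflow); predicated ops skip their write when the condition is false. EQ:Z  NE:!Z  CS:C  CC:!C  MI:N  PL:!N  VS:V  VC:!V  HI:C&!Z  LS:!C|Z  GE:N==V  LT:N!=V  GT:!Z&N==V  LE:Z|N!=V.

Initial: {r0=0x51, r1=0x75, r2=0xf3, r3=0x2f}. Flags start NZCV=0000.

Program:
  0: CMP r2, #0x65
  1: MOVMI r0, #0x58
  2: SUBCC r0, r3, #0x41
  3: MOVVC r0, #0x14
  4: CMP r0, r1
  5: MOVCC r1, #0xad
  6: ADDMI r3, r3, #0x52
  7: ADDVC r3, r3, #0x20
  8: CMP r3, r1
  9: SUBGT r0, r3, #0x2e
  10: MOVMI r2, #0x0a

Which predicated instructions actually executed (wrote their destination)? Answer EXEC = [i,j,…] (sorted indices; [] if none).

EXEC = [1,3,5,6,7,10]

0: ✓ CMP  NZCV=1010
1: ✓ MOVMI  r0←0x58
2: · SUBCC
3: ✓ MOVVC  r0←0x14
4: ✓ CMP  NZCV=1000
5: ✓ MOVCC  r1←0xad
6: ✓ ADDMI  r3←0x81
7: ✓ ADDVC  r3←0xa1
8: ✓ CMP  NZCV=1000
9: · SUBGT
10: ✓ MOVMI  r2←0x0a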